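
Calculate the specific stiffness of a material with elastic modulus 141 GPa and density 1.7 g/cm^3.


Specific stiffness = E/rho = 141/1.7 = 82.9 GPa/(g/cm^3)

82.9 GPa/(g/cm^3)


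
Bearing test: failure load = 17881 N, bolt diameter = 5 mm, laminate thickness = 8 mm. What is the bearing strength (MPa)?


sigma_br = F/(d*h) = 17881/(5*8) = 447.0 MPa

447.0 MPa


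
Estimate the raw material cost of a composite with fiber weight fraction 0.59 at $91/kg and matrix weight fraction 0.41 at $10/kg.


Cost = cost_f*Wf + cost_m*Wm = 91*0.59 + 10*0.41 = $57.79/kg

$57.79/kg


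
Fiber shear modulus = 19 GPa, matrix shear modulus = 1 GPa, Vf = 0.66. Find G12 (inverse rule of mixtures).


1/G12 = Vf/Gf + (1-Vf)/Gm = 0.66/19 + 0.34/1
G12 = 2.67 GPa

2.67 GPa


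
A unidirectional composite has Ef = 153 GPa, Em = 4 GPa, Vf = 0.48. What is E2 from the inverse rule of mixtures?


1/E2 = Vf/Ef + (1-Vf)/Em = 0.48/153 + 0.52/4
E2 = 7.51 GPa

7.51 GPa


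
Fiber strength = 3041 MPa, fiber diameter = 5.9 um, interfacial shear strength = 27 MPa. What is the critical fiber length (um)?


Lc = sigma_f * d / (2 * tau_i) = 3041 * 5.9 / (2 * 27) = 332.3 um

332.3 um


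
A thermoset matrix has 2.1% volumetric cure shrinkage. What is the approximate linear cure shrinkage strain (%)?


Linear shrinkage ≈ vol_shrink/3 = 2.1/3 = 0.7%

0.7%


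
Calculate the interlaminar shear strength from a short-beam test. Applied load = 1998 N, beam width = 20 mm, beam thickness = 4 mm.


ILSS = 3F/(4bh) = 3*1998/(4*20*4) = 18.73 MPa

18.73 MPa


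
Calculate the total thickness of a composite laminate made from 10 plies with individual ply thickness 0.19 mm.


h = n * t_ply = 10 * 0.19 = 1.9 mm

1.9 mm


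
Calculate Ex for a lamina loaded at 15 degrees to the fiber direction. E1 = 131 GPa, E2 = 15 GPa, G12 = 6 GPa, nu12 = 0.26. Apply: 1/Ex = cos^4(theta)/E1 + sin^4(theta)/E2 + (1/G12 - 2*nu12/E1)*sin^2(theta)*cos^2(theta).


cos^4(15) = 0.870513, sin^4(15) = 0.004487, sin^2(15)*cos^2(15) = 0.0625
1/G12 - 2*nu12/E1 = 1/6 - 2*0.26/131 = 0.162697 GPa^-1
1/Ex = 0.870513/131 + 0.004487/15 + 0.162697*0.0625 = 0.0171129 GPa^-1
Ex = 58.44 GPa

58.44 GPa


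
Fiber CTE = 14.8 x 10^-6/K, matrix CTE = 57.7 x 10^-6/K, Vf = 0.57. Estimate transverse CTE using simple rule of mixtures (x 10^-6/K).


alpha_2 = alpha_f*Vf + alpha_m*(1-Vf) = 14.8*0.57 + 57.7*0.43 = 33.2 x 10^-6/K

33.2 x 10^-6/K


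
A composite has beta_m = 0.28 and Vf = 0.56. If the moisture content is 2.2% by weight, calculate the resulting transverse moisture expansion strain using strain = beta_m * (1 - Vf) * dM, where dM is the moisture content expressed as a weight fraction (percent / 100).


dM = 2.2/100 = 0.022
strain = beta_m * (1-Vf) * dM = 0.28 * 0.44 * 0.022 = 0.0027104

0.0027104


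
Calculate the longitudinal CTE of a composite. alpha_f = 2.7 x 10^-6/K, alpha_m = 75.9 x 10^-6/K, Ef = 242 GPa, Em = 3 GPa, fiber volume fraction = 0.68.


E1 = Ef*Vf + Em*(1-Vf) = 165.52
alpha_1 = (alpha_f*Ef*Vf + alpha_m*Em*(1-Vf))/E1 = 3.12 x 10^-6/K

3.12 x 10^-6/K


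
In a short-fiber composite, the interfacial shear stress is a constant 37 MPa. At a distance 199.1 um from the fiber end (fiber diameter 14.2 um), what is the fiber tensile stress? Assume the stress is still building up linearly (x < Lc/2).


Force balance: sigma_f * (pi*d^2/4) = tau * (pi*d) * x  ->  sigma_f = 4 * tau * x / d
sigma_f = 4 * 37 * 199.1 / 14.2 = 2075.1 MPa

2075.1 MPa


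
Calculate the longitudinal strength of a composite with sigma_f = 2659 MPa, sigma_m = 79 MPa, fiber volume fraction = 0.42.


sigma_1 = sigma_f*Vf + sigma_m*(1-Vf) = 2659*0.42 + 79*0.58 = 1162.6 MPa

1162.6 MPa


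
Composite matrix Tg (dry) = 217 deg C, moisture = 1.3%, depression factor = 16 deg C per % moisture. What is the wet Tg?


Tg_wet = Tg_dry - k*moisture = 217 - 16*1.3 = 196.2 deg C

196.2 deg C


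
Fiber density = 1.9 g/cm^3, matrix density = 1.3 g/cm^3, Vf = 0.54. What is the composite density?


rho_c = rho_f*Vf + rho_m*(1-Vf) = 1.9*0.54 + 1.3*0.46 = 1.624 g/cm^3

1.624 g/cm^3


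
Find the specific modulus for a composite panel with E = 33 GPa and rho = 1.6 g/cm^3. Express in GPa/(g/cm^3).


Specific stiffness = E/rho = 33/1.6 = 20.6 GPa/(g/cm^3)

20.6 GPa/(g/cm^3)


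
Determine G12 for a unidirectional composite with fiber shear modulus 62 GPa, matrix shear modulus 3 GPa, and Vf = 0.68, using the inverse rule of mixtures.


1/G12 = Vf/Gf + (1-Vf)/Gm = 0.68/62 + 0.32/3
G12 = 8.5 GPa

8.5 GPa


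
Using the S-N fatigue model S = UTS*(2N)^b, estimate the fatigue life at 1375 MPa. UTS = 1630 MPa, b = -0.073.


N = 0.5 * (S/UTS)^(1/b) = 0.5 * (1375/1630)^(1/-0.073) = 5.1415 cycles

5.1415 cycles


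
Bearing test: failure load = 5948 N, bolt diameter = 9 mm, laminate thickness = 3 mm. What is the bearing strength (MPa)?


sigma_br = F/(d*h) = 5948/(9*3) = 220.3 MPa

220.3 MPa


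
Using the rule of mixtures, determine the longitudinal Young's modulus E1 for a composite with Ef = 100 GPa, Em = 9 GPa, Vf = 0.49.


E1 = Ef*Vf + Em*(1-Vf) = 100*0.49 + 9*0.51 = 53.59 GPa

53.59 GPa


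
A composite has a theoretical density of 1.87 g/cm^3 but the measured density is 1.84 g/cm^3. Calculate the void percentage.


Void% = (rho_theo - rho_actual)/rho_theo * 100 = (1.87 - 1.84)/1.87 * 100 = 1.6%

1.6%


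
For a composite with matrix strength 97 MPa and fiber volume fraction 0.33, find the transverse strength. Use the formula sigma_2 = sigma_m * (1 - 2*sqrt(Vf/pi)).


factor = 1 - 2*sqrt(0.33/pi) = 0.3518
sigma_2 = 97 * 0.3518 = 34.12 MPa

34.12 MPa


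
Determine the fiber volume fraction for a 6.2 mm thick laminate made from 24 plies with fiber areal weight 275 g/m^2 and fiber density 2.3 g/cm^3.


Vf = n * FAW / (rho_f * h * 1000) = 24 * 275 / (2.3 * 6.2 * 1000) = 0.4628

0.4628


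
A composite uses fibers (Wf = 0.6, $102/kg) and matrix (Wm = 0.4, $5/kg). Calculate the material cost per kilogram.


Cost = cost_f*Wf + cost_m*Wm = 102*0.6 + 5*0.4 = $63.2/kg

$63.2/kg


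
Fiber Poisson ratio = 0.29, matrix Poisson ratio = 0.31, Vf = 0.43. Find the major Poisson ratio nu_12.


nu_12 = nu_f*Vf + nu_m*(1-Vf) = 0.29*0.43 + 0.31*0.57 = 0.3014

0.3014


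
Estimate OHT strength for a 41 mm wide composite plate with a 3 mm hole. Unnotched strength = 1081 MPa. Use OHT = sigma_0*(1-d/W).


OHT = sigma_0*(1-d/W) = 1081*(1-3/41) = 1001.9 MPa

1001.9 MPa


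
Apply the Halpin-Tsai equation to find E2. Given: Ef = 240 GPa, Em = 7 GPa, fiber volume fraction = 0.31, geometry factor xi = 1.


eta = (Ef/Em - 1)/(Ef/Em + xi) = (34.2857 - 1)/(34.2857 + 1) = 0.9433
E2 = Em*(1+xi*eta*Vf)/(1-eta*Vf) = 12.79 GPa

12.79 GPa


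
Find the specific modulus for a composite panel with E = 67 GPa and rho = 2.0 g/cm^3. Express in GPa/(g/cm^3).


Specific stiffness = E/rho = 67/2.0 = 33.5 GPa/(g/cm^3)

33.5 GPa/(g/cm^3)


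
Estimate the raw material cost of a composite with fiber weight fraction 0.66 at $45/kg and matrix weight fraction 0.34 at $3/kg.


Cost = cost_f*Wf + cost_m*Wm = 45*0.66 + 3*0.34 = $30.72/kg

$30.72/kg


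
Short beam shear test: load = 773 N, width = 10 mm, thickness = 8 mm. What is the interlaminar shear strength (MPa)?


ILSS = 3F/(4bh) = 3*773/(4*10*8) = 7.25 MPa

7.25 MPa


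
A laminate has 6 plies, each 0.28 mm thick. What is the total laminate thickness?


h = n * t_ply = 6 * 0.28 = 1.68 mm

1.68 mm


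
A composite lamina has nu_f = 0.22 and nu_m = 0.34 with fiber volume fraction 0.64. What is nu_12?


nu_12 = nu_f*Vf + nu_m*(1-Vf) = 0.22*0.64 + 0.34*0.36 = 0.2632

0.2632


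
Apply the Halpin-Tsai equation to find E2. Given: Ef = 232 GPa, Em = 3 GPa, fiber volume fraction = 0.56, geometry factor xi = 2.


eta = (Ef/Em - 1)/(Ef/Em + xi) = (77.3333 - 1)/(77.3333 + 2) = 0.9622
E2 = Em*(1+xi*eta*Vf)/(1-eta*Vf) = 13.52 GPa

13.52 GPa


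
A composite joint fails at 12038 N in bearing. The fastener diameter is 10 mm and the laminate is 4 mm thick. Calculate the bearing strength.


sigma_br = F/(d*h) = 12038/(10*4) = 301.0 MPa

301.0 MPa


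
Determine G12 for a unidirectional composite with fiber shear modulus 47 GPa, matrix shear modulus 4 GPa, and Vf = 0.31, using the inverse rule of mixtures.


1/G12 = Vf/Gf + (1-Vf)/Gm = 0.31/47 + 0.69/4
G12 = 5.58 GPa

5.58 GPa


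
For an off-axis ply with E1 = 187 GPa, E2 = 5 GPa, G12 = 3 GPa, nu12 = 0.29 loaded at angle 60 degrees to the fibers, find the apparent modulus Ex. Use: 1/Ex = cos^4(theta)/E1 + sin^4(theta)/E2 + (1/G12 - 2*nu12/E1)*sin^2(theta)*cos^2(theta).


cos^4(60) = 0.0625, sin^4(60) = 0.5625, sin^2(60)*cos^2(60) = 0.1875
1/G12 - 2*nu12/E1 = 1/3 - 2*0.29/187 = 0.330232 GPa^-1
1/Ex = 0.0625/187 + 0.5625/5 + 0.330232*0.1875 = 0.1747527 GPa^-1
Ex = 5.72 GPa

5.72 GPa


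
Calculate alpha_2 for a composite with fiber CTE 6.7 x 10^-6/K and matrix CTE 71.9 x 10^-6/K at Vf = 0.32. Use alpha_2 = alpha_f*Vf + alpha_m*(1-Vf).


alpha_2 = alpha_f*Vf + alpha_m*(1-Vf) = 6.7*0.32 + 71.9*0.68 = 51.0 x 10^-6/K

51.0 x 10^-6/K


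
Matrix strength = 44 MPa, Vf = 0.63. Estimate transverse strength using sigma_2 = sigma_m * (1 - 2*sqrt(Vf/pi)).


factor = 1 - 2*sqrt(0.63/pi) = 0.1044
sigma_2 = 44 * 0.1044 = 4.59 MPa

4.59 MPa


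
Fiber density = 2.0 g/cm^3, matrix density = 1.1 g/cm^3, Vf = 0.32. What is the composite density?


rho_c = rho_f*Vf + rho_m*(1-Vf) = 2.0*0.32 + 1.1*0.68 = 1.388 g/cm^3

1.388 g/cm^3


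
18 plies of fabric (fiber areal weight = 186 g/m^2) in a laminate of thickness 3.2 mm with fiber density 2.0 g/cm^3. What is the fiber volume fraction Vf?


Vf = n * FAW / (rho_f * h * 1000) = 18 * 186 / (2.0 * 3.2 * 1000) = 0.5231

0.5231


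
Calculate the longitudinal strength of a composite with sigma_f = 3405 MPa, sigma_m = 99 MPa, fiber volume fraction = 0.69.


sigma_1 = sigma_f*Vf + sigma_m*(1-Vf) = 3405*0.69 + 99*0.31 = 2380.1 MPa

2380.1 MPa


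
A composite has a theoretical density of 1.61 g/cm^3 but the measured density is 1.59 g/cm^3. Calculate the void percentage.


Void% = (rho_theo - rho_actual)/rho_theo * 100 = (1.61 - 1.59)/1.61 * 100 = 1.24%

1.24%


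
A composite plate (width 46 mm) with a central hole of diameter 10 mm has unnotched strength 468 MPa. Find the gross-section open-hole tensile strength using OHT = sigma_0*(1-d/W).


OHT = sigma_0*(1-d/W) = 468*(1-10/46) = 366.3 MPa

366.3 MPa


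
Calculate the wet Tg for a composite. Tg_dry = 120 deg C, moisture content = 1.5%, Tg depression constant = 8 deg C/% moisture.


Tg_wet = Tg_dry - k*moisture = 120 - 8*1.5 = 108.0 deg C

108.0 deg C


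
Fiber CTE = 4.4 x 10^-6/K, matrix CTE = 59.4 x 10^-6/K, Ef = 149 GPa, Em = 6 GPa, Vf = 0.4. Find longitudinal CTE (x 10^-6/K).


E1 = Ef*Vf + Em*(1-Vf) = 63.2
alpha_1 = (alpha_f*Ef*Vf + alpha_m*Em*(1-Vf))/E1 = 7.53 x 10^-6/K

7.53 x 10^-6/K


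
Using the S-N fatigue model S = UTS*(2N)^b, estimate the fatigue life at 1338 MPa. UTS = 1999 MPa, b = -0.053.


N = 0.5 * (S/UTS)^(1/b) = 0.5 * (1338/1999)^(1/-0.053) = 974.3583 cycles

974.3583 cycles


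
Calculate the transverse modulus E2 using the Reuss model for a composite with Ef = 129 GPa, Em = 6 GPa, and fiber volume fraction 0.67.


1/E2 = Vf/Ef + (1-Vf)/Em = 0.67/129 + 0.33/6
E2 = 16.61 GPa

16.61 GPa


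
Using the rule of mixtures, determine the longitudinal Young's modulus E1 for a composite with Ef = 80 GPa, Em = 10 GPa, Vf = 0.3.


E1 = Ef*Vf + Em*(1-Vf) = 80*0.3 + 10*0.7 = 31.0 GPa

31.0 GPa


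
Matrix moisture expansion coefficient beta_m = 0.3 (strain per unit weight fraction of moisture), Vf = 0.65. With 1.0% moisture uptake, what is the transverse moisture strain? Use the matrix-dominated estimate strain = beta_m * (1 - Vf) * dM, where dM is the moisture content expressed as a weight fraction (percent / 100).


dM = 1.0/100 = 0.01
strain = beta_m * (1-Vf) * dM = 0.3 * 0.35 * 0.01 = 0.00105

0.00105


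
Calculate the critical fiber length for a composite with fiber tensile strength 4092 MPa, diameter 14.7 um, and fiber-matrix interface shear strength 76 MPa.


Lc = sigma_f * d / (2 * tau_i) = 4092 * 14.7 / (2 * 76) = 395.7 um

395.7 um


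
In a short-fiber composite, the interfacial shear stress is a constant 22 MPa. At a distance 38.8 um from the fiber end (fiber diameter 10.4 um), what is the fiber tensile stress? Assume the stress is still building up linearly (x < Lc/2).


Force balance: sigma_f * (pi*d^2/4) = tau * (pi*d) * x  ->  sigma_f = 4 * tau * x / d
sigma_f = 4 * 22 * 38.8 / 10.4 = 328.3 MPa

328.3 MPa


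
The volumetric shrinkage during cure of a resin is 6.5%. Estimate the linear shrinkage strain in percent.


Linear shrinkage ≈ vol_shrink/3 = 6.5/3 = 2.167%

2.167%


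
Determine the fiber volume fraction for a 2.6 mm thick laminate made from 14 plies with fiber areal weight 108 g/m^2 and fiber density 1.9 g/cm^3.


Vf = n * FAW / (rho_f * h * 1000) = 14 * 108 / (1.9 * 2.6 * 1000) = 0.3061

0.3061


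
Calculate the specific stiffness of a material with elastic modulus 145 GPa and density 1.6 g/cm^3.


Specific stiffness = E/rho = 145/1.6 = 90.6 GPa/(g/cm^3)

90.6 GPa/(g/cm^3)


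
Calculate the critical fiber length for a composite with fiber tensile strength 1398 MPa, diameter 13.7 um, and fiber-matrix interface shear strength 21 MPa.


Lc = sigma_f * d / (2 * tau_i) = 1398 * 13.7 / (2 * 21) = 456.0 um

456.0 um


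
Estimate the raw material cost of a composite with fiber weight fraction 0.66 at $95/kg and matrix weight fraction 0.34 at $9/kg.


Cost = cost_f*Wf + cost_m*Wm = 95*0.66 + 9*0.34 = $65.76/kg

$65.76/kg


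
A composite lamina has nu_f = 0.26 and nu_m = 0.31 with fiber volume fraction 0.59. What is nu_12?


nu_12 = nu_f*Vf + nu_m*(1-Vf) = 0.26*0.59 + 0.31*0.41 = 0.2805

0.2805


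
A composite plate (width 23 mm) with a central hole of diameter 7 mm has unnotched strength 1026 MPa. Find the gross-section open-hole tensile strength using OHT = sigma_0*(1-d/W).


OHT = sigma_0*(1-d/W) = 1026*(1-7/23) = 713.7 MPa

713.7 MPa


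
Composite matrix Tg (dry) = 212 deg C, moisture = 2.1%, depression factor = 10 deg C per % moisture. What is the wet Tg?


Tg_wet = Tg_dry - k*moisture = 212 - 10*2.1 = 191.0 deg C

191.0 deg C


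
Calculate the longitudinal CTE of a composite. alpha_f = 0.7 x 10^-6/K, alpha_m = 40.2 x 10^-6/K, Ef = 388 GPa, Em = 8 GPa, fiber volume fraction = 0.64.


E1 = Ef*Vf + Em*(1-Vf) = 251.2
alpha_1 = (alpha_f*Ef*Vf + alpha_m*Em*(1-Vf))/E1 = 1.15 x 10^-6/K

1.15 x 10^-6/K


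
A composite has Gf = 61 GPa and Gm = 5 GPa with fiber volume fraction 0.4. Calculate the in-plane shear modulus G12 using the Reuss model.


1/G12 = Vf/Gf + (1-Vf)/Gm = 0.4/61 + 0.6/5
G12 = 7.9 GPa

7.9 GPa


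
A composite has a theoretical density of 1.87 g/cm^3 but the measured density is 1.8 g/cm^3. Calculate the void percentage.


Void% = (rho_theo - rho_actual)/rho_theo * 100 = (1.87 - 1.8)/1.87 * 100 = 3.74%

3.74%


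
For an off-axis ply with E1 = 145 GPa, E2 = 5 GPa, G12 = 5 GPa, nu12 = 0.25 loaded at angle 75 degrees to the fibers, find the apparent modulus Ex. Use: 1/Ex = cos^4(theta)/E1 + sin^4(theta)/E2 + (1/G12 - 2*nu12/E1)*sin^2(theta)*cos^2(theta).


cos^4(75) = 0.004487, sin^4(75) = 0.870513, sin^2(75)*cos^2(75) = 0.0625
1/G12 - 2*nu12/E1 = 1/5 - 2*0.25/145 = 0.196552 GPa^-1
1/Ex = 0.004487/145 + 0.870513/5 + 0.196552*0.0625 = 0.186418 GPa^-1
Ex = 5.36 GPa

5.36 GPa


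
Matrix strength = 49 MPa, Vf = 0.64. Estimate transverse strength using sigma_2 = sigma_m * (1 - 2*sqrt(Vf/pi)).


factor = 1 - 2*sqrt(0.64/pi) = 0.0973
sigma_2 = 49 * 0.0973 = 4.77 MPa

4.77 MPa


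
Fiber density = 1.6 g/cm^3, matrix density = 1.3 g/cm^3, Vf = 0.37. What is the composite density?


rho_c = rho_f*Vf + rho_m*(1-Vf) = 1.6*0.37 + 1.3*0.63 = 1.411 g/cm^3

1.411 g/cm^3


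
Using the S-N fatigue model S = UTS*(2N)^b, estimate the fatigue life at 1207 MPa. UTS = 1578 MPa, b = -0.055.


N = 0.5 * (S/UTS)^(1/b) = 0.5 * (1207/1578)^(1/-0.055) = 65.3625 cycles

65.3625 cycles


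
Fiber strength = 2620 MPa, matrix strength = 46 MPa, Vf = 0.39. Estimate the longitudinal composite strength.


sigma_1 = sigma_f*Vf + sigma_m*(1-Vf) = 2620*0.39 + 46*0.61 = 1049.9 MPa

1049.9 MPa


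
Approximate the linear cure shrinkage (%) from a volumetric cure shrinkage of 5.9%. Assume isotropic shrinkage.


Linear shrinkage ≈ vol_shrink/3 = 5.9/3 = 1.967%

1.967%


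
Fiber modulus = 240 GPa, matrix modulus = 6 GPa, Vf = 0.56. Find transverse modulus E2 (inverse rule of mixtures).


1/E2 = Vf/Ef + (1-Vf)/Em = 0.56/240 + 0.44/6
E2 = 13.22 GPa

13.22 GPa


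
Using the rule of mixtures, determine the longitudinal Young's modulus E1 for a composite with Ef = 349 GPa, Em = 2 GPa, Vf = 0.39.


E1 = Ef*Vf + Em*(1-Vf) = 349*0.39 + 2*0.61 = 137.33 GPa

137.33 GPa


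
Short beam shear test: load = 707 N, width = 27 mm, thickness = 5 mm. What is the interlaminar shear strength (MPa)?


ILSS = 3F/(4bh) = 3*707/(4*27*5) = 3.93 MPa

3.93 MPa


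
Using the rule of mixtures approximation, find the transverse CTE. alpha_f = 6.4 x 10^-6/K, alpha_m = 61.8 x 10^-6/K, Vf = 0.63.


alpha_2 = alpha_f*Vf + alpha_m*(1-Vf) = 6.4*0.63 + 61.8*0.37 = 26.9 x 10^-6/K

26.9 x 10^-6/K


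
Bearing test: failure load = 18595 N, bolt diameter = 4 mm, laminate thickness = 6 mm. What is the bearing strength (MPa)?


sigma_br = F/(d*h) = 18595/(4*6) = 774.8 MPa

774.8 MPa


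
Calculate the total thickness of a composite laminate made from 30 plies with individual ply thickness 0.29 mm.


h = n * t_ply = 30 * 0.29 = 8.7 mm

8.7 mm


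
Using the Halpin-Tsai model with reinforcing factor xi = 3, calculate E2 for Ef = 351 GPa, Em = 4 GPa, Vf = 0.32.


eta = (Ef/Em - 1)/(Ef/Em + xi) = (87.75 - 1)/(87.75 + 3) = 0.9559
E2 = Em*(1+xi*eta*Vf)/(1-eta*Vf) = 11.05 GPa

11.05 GPa


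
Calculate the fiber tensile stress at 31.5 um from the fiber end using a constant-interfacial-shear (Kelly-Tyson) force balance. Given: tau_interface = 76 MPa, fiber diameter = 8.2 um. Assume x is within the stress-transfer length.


Force balance: sigma_f * (pi*d^2/4) = tau * (pi*d) * x  ->  sigma_f = 4 * tau * x / d
sigma_f = 4 * 76 * 31.5 / 8.2 = 1167.8 MPa

1167.8 MPa


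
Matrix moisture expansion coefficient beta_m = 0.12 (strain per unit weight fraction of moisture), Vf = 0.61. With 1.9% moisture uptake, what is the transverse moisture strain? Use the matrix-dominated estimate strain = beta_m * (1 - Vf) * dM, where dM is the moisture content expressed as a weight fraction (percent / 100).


dM = 1.9/100 = 0.019
strain = beta_m * (1-Vf) * dM = 0.12 * 0.39 * 0.019 = 0.0008892

0.0008892


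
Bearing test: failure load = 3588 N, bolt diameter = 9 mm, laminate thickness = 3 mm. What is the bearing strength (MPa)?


sigma_br = F/(d*h) = 3588/(9*3) = 132.9 MPa

132.9 MPa


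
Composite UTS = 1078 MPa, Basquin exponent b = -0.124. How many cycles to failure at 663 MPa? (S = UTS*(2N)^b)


N = 0.5 * (S/UTS)^(1/b) = 0.5 * (663/1078)^(1/-0.124) = 25.2018 cycles

25.2018 cycles


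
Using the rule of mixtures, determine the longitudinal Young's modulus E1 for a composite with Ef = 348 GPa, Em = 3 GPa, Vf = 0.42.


E1 = Ef*Vf + Em*(1-Vf) = 348*0.42 + 3*0.58 = 147.9 GPa

147.9 GPa


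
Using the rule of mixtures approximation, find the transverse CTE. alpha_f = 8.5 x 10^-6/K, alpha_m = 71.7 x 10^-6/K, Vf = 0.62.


alpha_2 = alpha_f*Vf + alpha_m*(1-Vf) = 8.5*0.62 + 71.7*0.38 = 32.5 x 10^-6/K

32.5 x 10^-6/K


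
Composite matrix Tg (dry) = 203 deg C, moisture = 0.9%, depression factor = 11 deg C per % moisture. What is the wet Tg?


Tg_wet = Tg_dry - k*moisture = 203 - 11*0.9 = 193.1 deg C

193.1 deg C


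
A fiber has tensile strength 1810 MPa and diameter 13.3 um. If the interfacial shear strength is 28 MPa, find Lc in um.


Lc = sigma_f * d / (2 * tau_i) = 1810 * 13.3 / (2 * 28) = 429.9 um

429.9 um


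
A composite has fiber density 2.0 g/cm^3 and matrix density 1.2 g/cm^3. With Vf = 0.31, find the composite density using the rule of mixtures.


rho_c = rho_f*Vf + rho_m*(1-Vf) = 2.0*0.31 + 1.2*0.69 = 1.448 g/cm^3

1.448 g/cm^3


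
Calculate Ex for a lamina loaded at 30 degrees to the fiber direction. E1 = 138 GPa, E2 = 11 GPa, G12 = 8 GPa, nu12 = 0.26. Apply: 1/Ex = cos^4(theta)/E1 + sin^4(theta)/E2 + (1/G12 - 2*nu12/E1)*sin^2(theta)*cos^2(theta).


cos^4(30) = 0.5625, sin^4(30) = 0.0625, sin^2(30)*cos^2(30) = 0.1875
1/G12 - 2*nu12/E1 = 1/8 - 2*0.26/138 = 0.121232 GPa^-1
1/Ex = 0.5625/138 + 0.0625/11 + 0.121232*0.1875 = 0.0324889 GPa^-1
Ex = 30.78 GPa

30.78 GPa


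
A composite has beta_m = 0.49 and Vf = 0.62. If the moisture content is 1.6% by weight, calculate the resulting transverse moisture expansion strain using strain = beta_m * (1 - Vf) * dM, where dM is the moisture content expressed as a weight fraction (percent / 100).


dM = 1.6/100 = 0.016
strain = beta_m * (1-Vf) * dM = 0.49 * 0.38 * 0.016 = 0.0029792

0.0029792


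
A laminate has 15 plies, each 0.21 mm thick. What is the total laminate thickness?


h = n * t_ply = 15 * 0.21 = 3.15 mm

3.15 mm


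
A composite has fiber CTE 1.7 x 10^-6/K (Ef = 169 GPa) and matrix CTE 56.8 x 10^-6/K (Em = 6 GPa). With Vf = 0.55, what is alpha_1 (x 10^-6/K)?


E1 = Ef*Vf + Em*(1-Vf) = 95.65
alpha_1 = (alpha_f*Ef*Vf + alpha_m*Em*(1-Vf))/E1 = 3.26 x 10^-6/K

3.26 x 10^-6/K


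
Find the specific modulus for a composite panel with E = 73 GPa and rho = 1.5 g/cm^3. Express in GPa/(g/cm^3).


Specific stiffness = E/rho = 73/1.5 = 48.7 GPa/(g/cm^3)

48.7 GPa/(g/cm^3)


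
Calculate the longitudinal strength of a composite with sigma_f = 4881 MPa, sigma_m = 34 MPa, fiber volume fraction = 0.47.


sigma_1 = sigma_f*Vf + sigma_m*(1-Vf) = 4881*0.47 + 34*0.53 = 2312.1 MPa

2312.1 MPa


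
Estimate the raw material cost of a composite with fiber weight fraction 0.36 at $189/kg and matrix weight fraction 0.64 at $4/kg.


Cost = cost_f*Wf + cost_m*Wm = 189*0.36 + 4*0.64 = $70.6/kg

$70.6/kg


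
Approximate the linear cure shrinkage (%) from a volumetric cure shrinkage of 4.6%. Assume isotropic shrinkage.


Linear shrinkage ≈ vol_shrink/3 = 4.6/3 = 1.533%

1.533%


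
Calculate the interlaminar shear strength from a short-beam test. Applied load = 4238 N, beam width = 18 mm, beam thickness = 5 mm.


ILSS = 3F/(4bh) = 3*4238/(4*18*5) = 35.32 MPa

35.32 MPa


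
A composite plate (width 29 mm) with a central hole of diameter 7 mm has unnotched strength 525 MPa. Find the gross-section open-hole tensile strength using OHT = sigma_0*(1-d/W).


OHT = sigma_0*(1-d/W) = 525*(1-7/29) = 398.3 MPa

398.3 MPa


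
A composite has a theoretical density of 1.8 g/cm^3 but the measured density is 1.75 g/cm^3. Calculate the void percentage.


Void% = (rho_theo - rho_actual)/rho_theo * 100 = (1.8 - 1.75)/1.8 * 100 = 2.78%

2.78%


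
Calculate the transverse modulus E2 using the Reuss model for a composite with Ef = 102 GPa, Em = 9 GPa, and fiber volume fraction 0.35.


1/E2 = Vf/Ef + (1-Vf)/Em = 0.35/102 + 0.65/9
E2 = 13.22 GPa

13.22 GPa


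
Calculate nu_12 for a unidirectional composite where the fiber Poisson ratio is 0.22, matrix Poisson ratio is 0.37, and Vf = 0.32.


nu_12 = nu_f*Vf + nu_m*(1-Vf) = 0.22*0.32 + 0.37*0.68 = 0.322

0.322


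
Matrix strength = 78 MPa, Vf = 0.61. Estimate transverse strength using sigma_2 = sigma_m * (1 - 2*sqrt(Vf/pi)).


factor = 1 - 2*sqrt(0.61/pi) = 0.1187
sigma_2 = 78 * 0.1187 = 9.26 MPa

9.26 MPa


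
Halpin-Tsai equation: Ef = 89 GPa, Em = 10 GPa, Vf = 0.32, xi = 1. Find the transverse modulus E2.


eta = (Ef/Em - 1)/(Ef/Em + xi) = (8.9 - 1)/(8.9 + 1) = 0.798
E2 = Em*(1+xi*eta*Vf)/(1-eta*Vf) = 16.86 GPa

16.86 GPa


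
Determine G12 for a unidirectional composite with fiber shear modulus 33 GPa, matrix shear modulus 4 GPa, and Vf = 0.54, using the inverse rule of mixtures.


1/G12 = Vf/Gf + (1-Vf)/Gm = 0.54/33 + 0.46/4
G12 = 7.61 GPa

7.61 GPa


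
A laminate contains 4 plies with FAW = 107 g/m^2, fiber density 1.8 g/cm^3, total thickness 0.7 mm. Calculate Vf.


Vf = n * FAW / (rho_f * h * 1000) = 4 * 107 / (1.8 * 0.7 * 1000) = 0.3397

0.3397


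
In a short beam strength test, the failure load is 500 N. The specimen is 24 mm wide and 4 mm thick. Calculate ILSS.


ILSS = 3F/(4bh) = 3*500/(4*24*4) = 3.91 MPa

3.91 MPa


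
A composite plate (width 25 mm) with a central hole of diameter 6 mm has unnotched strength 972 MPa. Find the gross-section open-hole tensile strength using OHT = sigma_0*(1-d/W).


OHT = sigma_0*(1-d/W) = 972*(1-6/25) = 738.7 MPa

738.7 MPa


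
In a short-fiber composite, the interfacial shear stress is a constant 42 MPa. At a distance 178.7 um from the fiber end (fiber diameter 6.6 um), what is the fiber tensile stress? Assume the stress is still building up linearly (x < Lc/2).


Force balance: sigma_f * (pi*d^2/4) = tau * (pi*d) * x  ->  sigma_f = 4 * tau * x / d
sigma_f = 4 * 42 * 178.7 / 6.6 = 4548.7 MPa

4548.7 MPa


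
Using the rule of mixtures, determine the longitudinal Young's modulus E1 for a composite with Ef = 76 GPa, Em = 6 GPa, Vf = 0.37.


E1 = Ef*Vf + Em*(1-Vf) = 76*0.37 + 6*0.63 = 31.9 GPa

31.9 GPa


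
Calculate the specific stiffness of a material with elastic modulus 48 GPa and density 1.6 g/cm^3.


Specific stiffness = E/rho = 48/1.6 = 30.0 GPa/(g/cm^3)

30.0 GPa/(g/cm^3)


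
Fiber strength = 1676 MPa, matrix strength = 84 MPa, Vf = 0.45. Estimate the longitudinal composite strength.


sigma_1 = sigma_f*Vf + sigma_m*(1-Vf) = 1676*0.45 + 84*0.55 = 800.4 MPa

800.4 MPa


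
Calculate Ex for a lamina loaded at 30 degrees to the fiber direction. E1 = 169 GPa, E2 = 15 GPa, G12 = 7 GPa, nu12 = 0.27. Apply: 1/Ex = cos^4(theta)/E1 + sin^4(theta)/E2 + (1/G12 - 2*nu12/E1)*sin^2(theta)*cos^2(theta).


cos^4(30) = 0.5625, sin^4(30) = 0.0625, sin^2(30)*cos^2(30) = 0.1875
1/G12 - 2*nu12/E1 = 1/7 - 2*0.27/169 = 0.139662 GPa^-1
1/Ex = 0.5625/169 + 0.0625/15 + 0.139662*0.1875 = 0.0336817 GPa^-1
Ex = 29.69 GPa

29.69 GPa


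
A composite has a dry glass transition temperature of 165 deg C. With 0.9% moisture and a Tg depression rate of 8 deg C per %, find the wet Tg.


Tg_wet = Tg_dry - k*moisture = 165 - 8*0.9 = 157.8 deg C

157.8 deg C


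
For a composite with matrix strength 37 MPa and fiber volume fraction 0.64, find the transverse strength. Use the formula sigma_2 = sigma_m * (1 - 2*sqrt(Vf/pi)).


factor = 1 - 2*sqrt(0.64/pi) = 0.0973
sigma_2 = 37 * 0.0973 = 3.6 MPa

3.6 MPa


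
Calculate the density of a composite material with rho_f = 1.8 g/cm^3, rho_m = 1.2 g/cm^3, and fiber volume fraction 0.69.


rho_c = rho_f*Vf + rho_m*(1-Vf) = 1.8*0.69 + 1.2*0.31 = 1.614 g/cm^3

1.614 g/cm^3


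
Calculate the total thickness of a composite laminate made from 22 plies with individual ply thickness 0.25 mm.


h = n * t_ply = 22 * 0.25 = 5.5 mm

5.5 mm


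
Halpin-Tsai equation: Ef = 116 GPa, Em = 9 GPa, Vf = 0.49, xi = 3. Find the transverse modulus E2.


eta = (Ef/Em - 1)/(Ef/Em + xi) = (12.8889 - 1)/(12.8889 + 3) = 0.7483
E2 = Em*(1+xi*eta*Vf)/(1-eta*Vf) = 29.84 GPa

29.84 GPa


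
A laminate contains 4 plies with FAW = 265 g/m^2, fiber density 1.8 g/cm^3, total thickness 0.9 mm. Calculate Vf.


Vf = n * FAW / (rho_f * h * 1000) = 4 * 265 / (1.8 * 0.9 * 1000) = 0.6543

0.6543


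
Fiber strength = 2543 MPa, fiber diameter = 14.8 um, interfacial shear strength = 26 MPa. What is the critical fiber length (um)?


Lc = sigma_f * d / (2 * tau_i) = 2543 * 14.8 / (2 * 26) = 723.8 um

723.8 um


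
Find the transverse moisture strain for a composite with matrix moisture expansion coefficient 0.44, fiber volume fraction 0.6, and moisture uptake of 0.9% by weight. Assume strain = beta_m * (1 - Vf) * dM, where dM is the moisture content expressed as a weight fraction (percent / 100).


dM = 0.9/100 = 0.009
strain = beta_m * (1-Vf) * dM = 0.44 * 0.4 * 0.009 = 0.001584

0.001584


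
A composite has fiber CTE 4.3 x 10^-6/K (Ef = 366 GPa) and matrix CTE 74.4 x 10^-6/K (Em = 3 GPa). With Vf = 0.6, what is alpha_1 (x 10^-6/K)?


E1 = Ef*Vf + Em*(1-Vf) = 220.8
alpha_1 = (alpha_f*Ef*Vf + alpha_m*Em*(1-Vf))/E1 = 4.68 x 10^-6/K

4.68 x 10^-6/K


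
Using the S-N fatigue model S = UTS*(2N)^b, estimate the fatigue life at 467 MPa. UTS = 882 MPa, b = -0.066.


N = 0.5 * (S/UTS)^(1/b) = 0.5 * (467/882)^(1/-0.066) = 7639.8836 cycles

7639.8836 cycles


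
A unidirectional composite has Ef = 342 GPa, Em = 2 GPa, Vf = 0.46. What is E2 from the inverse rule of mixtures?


1/E2 = Vf/Ef + (1-Vf)/Em = 0.46/342 + 0.54/2
E2 = 3.69 GPa

3.69 GPa


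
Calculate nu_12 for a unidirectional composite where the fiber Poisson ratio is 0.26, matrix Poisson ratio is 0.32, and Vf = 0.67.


nu_12 = nu_f*Vf + nu_m*(1-Vf) = 0.26*0.67 + 0.32*0.33 = 0.2798

0.2798


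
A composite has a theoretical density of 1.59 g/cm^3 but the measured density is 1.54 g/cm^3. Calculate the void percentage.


Void% = (rho_theo - rho_actual)/rho_theo * 100 = (1.59 - 1.54)/1.59 * 100 = 3.14%

3.14%


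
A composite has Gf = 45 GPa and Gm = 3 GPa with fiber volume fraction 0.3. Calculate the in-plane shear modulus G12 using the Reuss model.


1/G12 = Vf/Gf + (1-Vf)/Gm = 0.3/45 + 0.7/3
G12 = 4.17 GPa

4.17 GPa


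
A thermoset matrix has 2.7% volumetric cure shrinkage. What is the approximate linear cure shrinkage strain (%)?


Linear shrinkage ≈ vol_shrink/3 = 2.7/3 = 0.9%

0.9%


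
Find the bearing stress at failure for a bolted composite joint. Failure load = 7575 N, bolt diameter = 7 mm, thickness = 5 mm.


sigma_br = F/(d*h) = 7575/(7*5) = 216.4 MPa

216.4 MPa


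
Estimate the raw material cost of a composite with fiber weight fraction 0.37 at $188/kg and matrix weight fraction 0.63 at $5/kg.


Cost = cost_f*Wf + cost_m*Wm = 188*0.37 + 5*0.63 = $72.71/kg

$72.71/kg


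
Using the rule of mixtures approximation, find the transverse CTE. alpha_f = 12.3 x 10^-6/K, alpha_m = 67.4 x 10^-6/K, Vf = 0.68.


alpha_2 = alpha_f*Vf + alpha_m*(1-Vf) = 12.3*0.68 + 67.4*0.32 = 29.9 x 10^-6/K

29.9 x 10^-6/K


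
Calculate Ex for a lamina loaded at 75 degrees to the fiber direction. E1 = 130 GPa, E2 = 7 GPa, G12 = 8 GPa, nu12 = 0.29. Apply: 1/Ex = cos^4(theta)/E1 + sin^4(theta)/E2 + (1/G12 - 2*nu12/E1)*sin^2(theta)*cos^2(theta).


cos^4(75) = 0.004487, sin^4(75) = 0.870513, sin^2(75)*cos^2(75) = 0.0625
1/G12 - 2*nu12/E1 = 1/8 - 2*0.29/130 = 0.120538 GPa^-1
1/Ex = 0.004487/130 + 0.870513/7 + 0.120538*0.0625 = 0.1319271 GPa^-1
Ex = 7.58 GPa

7.58 GPa


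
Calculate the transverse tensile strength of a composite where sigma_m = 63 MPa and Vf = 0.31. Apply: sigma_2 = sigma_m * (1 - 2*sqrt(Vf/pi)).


factor = 1 - 2*sqrt(0.31/pi) = 0.3717
sigma_2 = 63 * 0.3717 = 23.42 MPa

23.42 MPa


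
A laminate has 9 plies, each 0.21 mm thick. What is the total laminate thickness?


h = n * t_ply = 9 * 0.21 = 1.89 mm

1.89 mm


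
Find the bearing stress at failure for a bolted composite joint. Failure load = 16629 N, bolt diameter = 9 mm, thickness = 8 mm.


sigma_br = F/(d*h) = 16629/(9*8) = 231.0 MPa

231.0 MPa


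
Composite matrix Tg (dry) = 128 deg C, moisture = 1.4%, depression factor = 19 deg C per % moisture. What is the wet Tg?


Tg_wet = Tg_dry - k*moisture = 128 - 19*1.4 = 101.4 deg C

101.4 deg C


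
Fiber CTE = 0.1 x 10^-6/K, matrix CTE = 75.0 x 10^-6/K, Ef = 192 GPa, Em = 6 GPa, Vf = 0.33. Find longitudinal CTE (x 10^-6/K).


E1 = Ef*Vf + Em*(1-Vf) = 67.38
alpha_1 = (alpha_f*Ef*Vf + alpha_m*Em*(1-Vf))/E1 = 4.57 x 10^-6/K

4.57 x 10^-6/K


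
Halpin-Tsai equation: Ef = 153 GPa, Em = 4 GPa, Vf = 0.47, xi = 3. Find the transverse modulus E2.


eta = (Ef/Em - 1)/(Ef/Em + xi) = (38.25 - 1)/(38.25 + 3) = 0.903
E2 = Em*(1+xi*eta*Vf)/(1-eta*Vf) = 15.8 GPa

15.8 GPa


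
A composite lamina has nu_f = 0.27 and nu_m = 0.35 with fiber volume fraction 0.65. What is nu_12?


nu_12 = nu_f*Vf + nu_m*(1-Vf) = 0.27*0.65 + 0.35*0.35 = 0.298

0.298


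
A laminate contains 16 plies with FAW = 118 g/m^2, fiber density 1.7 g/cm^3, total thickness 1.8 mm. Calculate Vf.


Vf = n * FAW / (rho_f * h * 1000) = 16 * 118 / (1.7 * 1.8 * 1000) = 0.617

0.617


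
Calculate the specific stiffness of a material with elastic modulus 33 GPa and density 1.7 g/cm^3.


Specific stiffness = E/rho = 33/1.7 = 19.4 GPa/(g/cm^3)

19.4 GPa/(g/cm^3)


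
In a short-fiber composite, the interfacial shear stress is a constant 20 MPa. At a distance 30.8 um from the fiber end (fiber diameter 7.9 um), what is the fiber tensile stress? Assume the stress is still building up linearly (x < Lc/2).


Force balance: sigma_f * (pi*d^2/4) = tau * (pi*d) * x  ->  sigma_f = 4 * tau * x / d
sigma_f = 4 * 20 * 30.8 / 7.9 = 311.9 MPa

311.9 MPa


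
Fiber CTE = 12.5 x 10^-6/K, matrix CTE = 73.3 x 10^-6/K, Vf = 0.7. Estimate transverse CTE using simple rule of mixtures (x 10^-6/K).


alpha_2 = alpha_f*Vf + alpha_m*(1-Vf) = 12.5*0.7 + 73.3*0.3 = 30.7 x 10^-6/K

30.7 x 10^-6/K


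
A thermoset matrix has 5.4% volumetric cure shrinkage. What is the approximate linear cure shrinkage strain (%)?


Linear shrinkage ≈ vol_shrink/3 = 5.4/3 = 1.8%

1.8%


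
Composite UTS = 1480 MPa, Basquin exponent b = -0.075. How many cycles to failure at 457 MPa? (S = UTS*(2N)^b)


N = 0.5 * (S/UTS)^(1/b) = 0.5 * (457/1480)^(1/-0.075) = 3.1884e+06 cycles

3.1884e+06 cycles


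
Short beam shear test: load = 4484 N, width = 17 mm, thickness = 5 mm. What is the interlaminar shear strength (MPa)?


ILSS = 3F/(4bh) = 3*4484/(4*17*5) = 39.56 MPa

39.56 MPa


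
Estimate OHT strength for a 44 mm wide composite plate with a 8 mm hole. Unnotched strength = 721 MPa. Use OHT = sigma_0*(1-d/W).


OHT = sigma_0*(1-d/W) = 721*(1-8/44) = 589.9 MPa

589.9 MPa


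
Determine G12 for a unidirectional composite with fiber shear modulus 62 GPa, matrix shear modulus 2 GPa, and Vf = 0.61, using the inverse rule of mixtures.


1/G12 = Vf/Gf + (1-Vf)/Gm = 0.61/62 + 0.39/2
G12 = 4.88 GPa

4.88 GPa


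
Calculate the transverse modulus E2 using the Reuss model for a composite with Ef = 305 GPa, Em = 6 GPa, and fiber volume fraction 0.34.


1/E2 = Vf/Ef + (1-Vf)/Em = 0.34/305 + 0.66/6
E2 = 9.0 GPa

9.0 GPa


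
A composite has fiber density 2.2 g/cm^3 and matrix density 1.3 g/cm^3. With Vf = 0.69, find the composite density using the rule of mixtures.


rho_c = rho_f*Vf + rho_m*(1-Vf) = 2.2*0.69 + 1.3*0.31 = 1.921 g/cm^3

1.921 g/cm^3


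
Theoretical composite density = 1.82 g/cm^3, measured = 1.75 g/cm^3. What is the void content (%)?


Void% = (rho_theo - rho_actual)/rho_theo * 100 = (1.82 - 1.75)/1.82 * 100 = 3.85%

3.85%


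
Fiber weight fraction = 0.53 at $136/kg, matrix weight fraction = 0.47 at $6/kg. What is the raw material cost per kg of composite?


Cost = cost_f*Wf + cost_m*Wm = 136*0.53 + 6*0.47 = $74.9/kg

$74.9/kg


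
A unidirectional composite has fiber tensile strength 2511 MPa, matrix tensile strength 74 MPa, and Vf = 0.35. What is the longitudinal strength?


sigma_1 = sigma_f*Vf + sigma_m*(1-Vf) = 2511*0.35 + 74*0.65 = 927.0 MPa

927.0 MPa


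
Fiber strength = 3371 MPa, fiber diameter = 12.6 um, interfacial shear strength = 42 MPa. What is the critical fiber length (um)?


Lc = sigma_f * d / (2 * tau_i) = 3371 * 12.6 / (2 * 42) = 505.7 um

505.7 um


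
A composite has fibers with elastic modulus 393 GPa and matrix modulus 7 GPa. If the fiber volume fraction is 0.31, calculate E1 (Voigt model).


E1 = Ef*Vf + Em*(1-Vf) = 393*0.31 + 7*0.69 = 126.66 GPa

126.66 GPa


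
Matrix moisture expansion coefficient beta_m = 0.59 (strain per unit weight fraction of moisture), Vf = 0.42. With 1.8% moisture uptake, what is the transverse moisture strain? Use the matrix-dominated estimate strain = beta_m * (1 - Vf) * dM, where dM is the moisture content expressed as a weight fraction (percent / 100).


dM = 1.8/100 = 0.018
strain = beta_m * (1-Vf) * dM = 0.59 * 0.58 * 0.018 = 0.0061596

0.0061596


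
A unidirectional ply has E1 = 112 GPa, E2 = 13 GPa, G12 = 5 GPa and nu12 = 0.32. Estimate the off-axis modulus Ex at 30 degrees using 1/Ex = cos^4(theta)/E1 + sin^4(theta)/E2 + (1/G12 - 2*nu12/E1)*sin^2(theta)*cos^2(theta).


cos^4(30) = 0.5625, sin^4(30) = 0.0625, sin^2(30)*cos^2(30) = 0.1875
1/G12 - 2*nu12/E1 = 1/5 - 2*0.32/112 = 0.194286 GPa^-1
1/Ex = 0.5625/112 + 0.0625/13 + 0.194286*0.1875 = 0.0462586 GPa^-1
Ex = 21.62 GPa

21.62 GPa


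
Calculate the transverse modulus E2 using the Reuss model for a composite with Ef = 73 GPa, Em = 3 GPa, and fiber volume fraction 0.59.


1/E2 = Vf/Ef + (1-Vf)/Em = 0.59/73 + 0.41/3
E2 = 6.91 GPa

6.91 GPa


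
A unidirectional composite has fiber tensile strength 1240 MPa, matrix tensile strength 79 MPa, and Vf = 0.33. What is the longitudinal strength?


sigma_1 = sigma_f*Vf + sigma_m*(1-Vf) = 1240*0.33 + 79*0.67 = 462.1 MPa

462.1 MPa


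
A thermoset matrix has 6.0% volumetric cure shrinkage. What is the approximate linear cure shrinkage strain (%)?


Linear shrinkage ≈ vol_shrink/3 = 6.0/3 = 2.0%

2.0%


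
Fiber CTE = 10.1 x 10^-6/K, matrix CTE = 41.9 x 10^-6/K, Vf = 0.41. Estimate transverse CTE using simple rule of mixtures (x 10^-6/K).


alpha_2 = alpha_f*Vf + alpha_m*(1-Vf) = 10.1*0.41 + 41.9*0.59 = 28.9 x 10^-6/K

28.9 x 10^-6/K


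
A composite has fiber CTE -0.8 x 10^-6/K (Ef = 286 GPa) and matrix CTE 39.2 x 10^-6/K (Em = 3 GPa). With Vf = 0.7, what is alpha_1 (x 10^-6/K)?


E1 = Ef*Vf + Em*(1-Vf) = 201.1
alpha_1 = (alpha_f*Ef*Vf + alpha_m*Em*(1-Vf))/E1 = -0.62 x 10^-6/K

-0.62 x 10^-6/K


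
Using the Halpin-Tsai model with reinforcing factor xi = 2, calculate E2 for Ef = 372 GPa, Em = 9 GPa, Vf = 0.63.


eta = (Ef/Em - 1)/(Ef/Em + xi) = (41.3333 - 1)/(41.3333 + 2) = 0.9308
E2 = Em*(1+xi*eta*Vf)/(1-eta*Vf) = 47.28 GPa

47.28 GPa


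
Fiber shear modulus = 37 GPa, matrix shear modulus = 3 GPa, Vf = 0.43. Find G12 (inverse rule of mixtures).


1/G12 = Vf/Gf + (1-Vf)/Gm = 0.43/37 + 0.57/3
G12 = 4.96 GPa

4.96 GPa


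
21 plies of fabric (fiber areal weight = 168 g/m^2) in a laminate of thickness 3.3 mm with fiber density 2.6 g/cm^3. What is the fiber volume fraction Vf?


Vf = n * FAW / (rho_f * h * 1000) = 21 * 168 / (2.6 * 3.3 * 1000) = 0.4112

0.4112


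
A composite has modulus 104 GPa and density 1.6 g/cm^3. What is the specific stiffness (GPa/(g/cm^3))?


Specific stiffness = E/rho = 104/1.6 = 65.0 GPa/(g/cm^3)

65.0 GPa/(g/cm^3)


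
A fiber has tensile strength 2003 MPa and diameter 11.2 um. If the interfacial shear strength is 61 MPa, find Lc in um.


Lc = sigma_f * d / (2 * tau_i) = 2003 * 11.2 / (2 * 61) = 183.9 um

183.9 um


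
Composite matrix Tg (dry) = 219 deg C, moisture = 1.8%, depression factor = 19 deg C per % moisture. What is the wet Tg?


Tg_wet = Tg_dry - k*moisture = 219 - 19*1.8 = 184.8 deg C

184.8 deg C


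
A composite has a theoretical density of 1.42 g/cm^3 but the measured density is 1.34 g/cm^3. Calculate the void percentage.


Void% = (rho_theo - rho_actual)/rho_theo * 100 = (1.42 - 1.34)/1.42 * 100 = 5.63%

5.63%


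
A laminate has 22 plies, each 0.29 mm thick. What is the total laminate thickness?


h = n * t_ply = 22 * 0.29 = 6.38 mm

6.38 mm


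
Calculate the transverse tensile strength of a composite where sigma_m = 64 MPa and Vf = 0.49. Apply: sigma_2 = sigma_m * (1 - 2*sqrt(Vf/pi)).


factor = 1 - 2*sqrt(0.49/pi) = 0.2101
sigma_2 = 64 * 0.2101 = 13.45 MPa

13.45 MPa
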